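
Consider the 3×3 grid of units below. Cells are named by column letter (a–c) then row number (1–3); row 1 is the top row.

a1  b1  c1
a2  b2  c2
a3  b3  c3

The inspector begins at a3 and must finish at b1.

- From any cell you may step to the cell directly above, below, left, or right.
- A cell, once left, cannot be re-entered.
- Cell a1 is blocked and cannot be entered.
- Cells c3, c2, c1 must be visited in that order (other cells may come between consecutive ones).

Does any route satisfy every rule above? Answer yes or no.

yes

One route that works: a3 → b3 → c3 → c2 → c1 → b1.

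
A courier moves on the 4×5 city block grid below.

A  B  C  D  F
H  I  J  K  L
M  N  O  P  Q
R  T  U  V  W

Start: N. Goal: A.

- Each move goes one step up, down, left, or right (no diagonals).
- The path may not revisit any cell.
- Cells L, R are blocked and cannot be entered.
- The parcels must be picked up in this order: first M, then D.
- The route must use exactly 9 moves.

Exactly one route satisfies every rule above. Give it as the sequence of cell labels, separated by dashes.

The waypoints must appear in the order M, D, with no cell reused.
Route from N: left 1 to M, up 1 to H, right 3 to K, up 1 to D, left 3 to A — 9 moves in all.
Check: order respected (M at step 1, D at step 6); 9 moves as required.

N - M - H - I - J - K - D - C - B - A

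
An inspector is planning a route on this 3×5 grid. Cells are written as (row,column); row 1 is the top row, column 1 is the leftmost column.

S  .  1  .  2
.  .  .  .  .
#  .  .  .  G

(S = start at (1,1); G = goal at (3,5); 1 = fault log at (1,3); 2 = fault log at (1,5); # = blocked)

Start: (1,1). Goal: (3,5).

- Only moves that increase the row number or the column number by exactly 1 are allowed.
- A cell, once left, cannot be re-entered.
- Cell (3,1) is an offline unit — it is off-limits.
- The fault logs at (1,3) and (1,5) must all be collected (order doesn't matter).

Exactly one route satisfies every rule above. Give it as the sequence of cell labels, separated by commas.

Moves only go right or down, so the column and row indices never decrease.
Route from (1,1): right 4 to (1,5), down 2 to (3,5) — 6 moves in all.
Check: all required cells visited.

(1,1), (1,2), (1,3), (1,4), (1,5), (2,5), (3,5)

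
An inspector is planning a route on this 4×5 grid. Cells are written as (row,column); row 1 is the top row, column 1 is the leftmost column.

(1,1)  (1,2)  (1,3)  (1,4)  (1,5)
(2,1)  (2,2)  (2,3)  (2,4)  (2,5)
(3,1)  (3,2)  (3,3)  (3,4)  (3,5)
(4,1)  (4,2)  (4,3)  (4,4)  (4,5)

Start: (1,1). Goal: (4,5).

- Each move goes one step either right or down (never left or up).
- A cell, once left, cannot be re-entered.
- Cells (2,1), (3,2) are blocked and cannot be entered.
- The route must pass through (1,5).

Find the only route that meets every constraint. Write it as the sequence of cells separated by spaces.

(1,1) (1,2) (1,3) (1,4) (1,5) (2,5) (3,5) (4,5)

Moves only go right or down, so the column and row indices never decrease.
Route from (1,1): 4× right (reaching (1,5)), 3× down (reaching (4,5)) — 7 moves in all.
Check: all required cells visited.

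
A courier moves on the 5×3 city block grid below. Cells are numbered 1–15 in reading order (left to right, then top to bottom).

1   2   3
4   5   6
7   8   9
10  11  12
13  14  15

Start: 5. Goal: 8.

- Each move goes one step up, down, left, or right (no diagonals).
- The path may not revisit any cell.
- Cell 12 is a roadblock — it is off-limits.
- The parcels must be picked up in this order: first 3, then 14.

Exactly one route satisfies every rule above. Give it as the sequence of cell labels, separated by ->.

5 -> 6 -> 3 -> 2 -> 1 -> 4 -> 7 -> 10 -> 13 -> 14 -> 11 -> 8

The waypoints must appear in the order 3, 14, with no cell reused.
Route from 5: right to 6, up to 3, 2× left (reaching 1), 4× down (reaching 13), right to 14, 2× up (reaching 8) — 11 moves in all.
Check: order respected (3 at step 2, 14 at step 9).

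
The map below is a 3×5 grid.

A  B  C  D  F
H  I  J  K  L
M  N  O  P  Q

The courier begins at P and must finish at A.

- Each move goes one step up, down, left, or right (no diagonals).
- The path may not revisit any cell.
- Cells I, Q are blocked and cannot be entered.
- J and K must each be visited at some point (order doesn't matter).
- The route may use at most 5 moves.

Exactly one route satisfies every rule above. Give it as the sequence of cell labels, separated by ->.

The 5-move cap with required stops at J, K leaves no slack for detours.
Route from P: up to K, left to J, up to C, 2× left (reaching A) — 5 moves in all.
Check: all required cells visited; 5 ≤ 5 moves.

P -> K -> J -> C -> B -> A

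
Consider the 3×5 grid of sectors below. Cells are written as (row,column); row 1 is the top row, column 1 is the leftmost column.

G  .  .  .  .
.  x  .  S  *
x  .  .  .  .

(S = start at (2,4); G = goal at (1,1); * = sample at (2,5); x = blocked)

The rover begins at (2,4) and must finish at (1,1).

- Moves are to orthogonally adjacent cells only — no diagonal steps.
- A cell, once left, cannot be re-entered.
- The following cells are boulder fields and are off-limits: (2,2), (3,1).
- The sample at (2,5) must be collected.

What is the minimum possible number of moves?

6

Any route passes through (2,5) somewhere between (2,4) and (1,1). Summing Manhattan distances along the two legs ((2,4) → (2,5) → (1,1)) gives a lower bound of 1 + 5 = 6 moves.
A route of 6 moves achieves this: (2,4) → (2,5) → (1,5) → (1,4) → (1,3) → (1,2) → (1,1).
Since 6 matches the lower bound, it is optimal.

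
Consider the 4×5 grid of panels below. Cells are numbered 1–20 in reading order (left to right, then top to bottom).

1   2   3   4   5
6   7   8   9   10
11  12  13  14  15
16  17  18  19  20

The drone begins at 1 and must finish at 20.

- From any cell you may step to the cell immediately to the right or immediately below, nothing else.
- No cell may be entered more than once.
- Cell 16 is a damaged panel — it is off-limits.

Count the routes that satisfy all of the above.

A right/down-only route from 1 to 20 makes exactly 3 down-moves and 4 right-moves in some order.
With no other constraints that would be C(7,3) = 35 routes.
Subtract routes through each blocked cell (inclusion–exclusion for overlaps): − through 16: 1 → 34.
That gives 34 routes.

34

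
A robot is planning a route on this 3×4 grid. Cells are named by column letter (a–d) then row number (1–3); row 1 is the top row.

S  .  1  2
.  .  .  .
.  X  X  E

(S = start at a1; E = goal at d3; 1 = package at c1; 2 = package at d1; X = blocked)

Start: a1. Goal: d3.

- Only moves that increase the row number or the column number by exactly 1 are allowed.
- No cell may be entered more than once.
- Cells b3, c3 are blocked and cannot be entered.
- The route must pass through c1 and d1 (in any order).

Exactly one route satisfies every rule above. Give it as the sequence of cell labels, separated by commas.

a1, b1, c1, d1, d2, d3

Moves only go right or down, so the column and row indices never decrease.
Route from a1: 3× right (reaching d1), 2× down (reaching d3) — 5 moves in all.
Check: all required cells visited.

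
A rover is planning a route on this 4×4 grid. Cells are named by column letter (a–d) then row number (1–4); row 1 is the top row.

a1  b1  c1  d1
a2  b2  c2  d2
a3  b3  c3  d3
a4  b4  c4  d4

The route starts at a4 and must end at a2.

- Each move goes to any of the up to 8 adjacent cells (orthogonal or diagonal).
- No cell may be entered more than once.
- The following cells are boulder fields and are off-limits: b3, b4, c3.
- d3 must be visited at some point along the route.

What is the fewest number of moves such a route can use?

8

Any route passes through d3 somewhere between a4 and a2. Summing Chebyshev distances along the two legs (a4 → d3 → a2) gives a lower bound of 3 + 3 = 6 moves.
That bound ignores the blocked cells. Measuring each leg by the fewest moves that actually steer around them (a4→d3: 4; d3→a2: 3) raises the lower bound to 7.
The shortest route satisfying every rule uses 8 moves: a4 → a3 → b2 → c1 → d2 → d3 → c2 → b1 → a2.
The bound of 7 isn't tight here; checking systematically, no route of length 7 through 7 satisfies every constraint, so 8 is the minimum.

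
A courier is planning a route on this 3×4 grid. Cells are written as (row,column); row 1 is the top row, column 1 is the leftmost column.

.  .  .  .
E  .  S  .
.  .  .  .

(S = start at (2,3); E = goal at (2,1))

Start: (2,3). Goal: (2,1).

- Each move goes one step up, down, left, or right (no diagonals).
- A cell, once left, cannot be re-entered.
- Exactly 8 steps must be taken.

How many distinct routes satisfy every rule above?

6

Need simple routes of exactly 8 moves from (2,3) to (2,1) (Manhattan distance 2, so 3 moves are spent on a detour and 3 undoing it).
Enumerating: (2,3) (1,3) (1,4) (2,4) (3,4) (3,3) (3,2) (2,2) (2,1) | (2,3) (1,3) (1,4) (2,4) (3,4) (3,3) (3,2) (3,1) (2,1) | (2,3) (3,3) (3,4) (2,4) (1,4) (1,3) (1,2) (2,2) (2,1) | (2,3) (3,3) (3,4) (2,4) (1,4) (1,3) (1,2) (1,1) (2,1) | (2,3) (2,4) (1,4) (1,3) (1,2) (2,2) (3,2) (3,1) (2,1) | (2,3) (2,4) (3,4) (3,3) (3,2) (2,2) (1,2) (1,1) (2,1).
That gives 6 routes.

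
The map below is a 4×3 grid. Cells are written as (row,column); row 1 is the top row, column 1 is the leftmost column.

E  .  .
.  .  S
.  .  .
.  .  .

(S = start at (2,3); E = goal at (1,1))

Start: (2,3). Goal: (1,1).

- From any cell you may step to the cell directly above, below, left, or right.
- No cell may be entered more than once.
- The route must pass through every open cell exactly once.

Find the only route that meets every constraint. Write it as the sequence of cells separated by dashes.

(2,3) - (1,3) - (1,2) - (2,2) - (3,2) - (3,3) - (4,3) - (4,2) - (4,1) - (3,1) - (2,1) - (1,1)

Need to visit all 12 open cells exactly once, starting at (2,3) and ending at (1,1).
Cell (4,1) has only two open neighbours ((3,1) and (4,2)), so the path must pass straight through it: one of those is the cell it's entered from and the other is where it exits.
Route from (2,3): up to (1,3), left to (1,2), 2× down (reaching (3,2)), right to (3,3), down to (4,3), 2× left (reaching (4,1)), 3× up (reaching (1,1)) — 11 moves in all.
Check: all 12 open cells covered.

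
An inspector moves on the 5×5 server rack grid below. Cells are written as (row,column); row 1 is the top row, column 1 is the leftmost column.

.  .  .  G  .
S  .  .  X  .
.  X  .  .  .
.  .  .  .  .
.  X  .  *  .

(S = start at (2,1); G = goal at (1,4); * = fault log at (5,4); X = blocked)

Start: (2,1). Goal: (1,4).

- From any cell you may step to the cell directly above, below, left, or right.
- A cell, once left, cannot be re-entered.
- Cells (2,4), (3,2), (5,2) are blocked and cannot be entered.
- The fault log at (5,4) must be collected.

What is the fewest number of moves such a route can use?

12

Any route passes through (5,4) somewhere between (2,1) and (1,4). Summing Manhattan distances along the two legs ((2,1) → (5,4) → (1,4)) gives a lower bound of 6 + 4 = 10 moves.
That bound ignores the blocked cells. Measuring each leg by the fewest moves that actually steer around them ((2,1)→(5,4): 6; (5,4)→(1,4): 6) raises the lower bound to 12.
A route of 12 moves exists: (2,1) → (3,1) → (4,1) → (4,2) → (4,3) → (5,3) → (5,4) → (4,4) → (3,4) → (3,3) → (2,3) → (1,3) → (1,4).
Since 12 matches that lower bound, it is optimal.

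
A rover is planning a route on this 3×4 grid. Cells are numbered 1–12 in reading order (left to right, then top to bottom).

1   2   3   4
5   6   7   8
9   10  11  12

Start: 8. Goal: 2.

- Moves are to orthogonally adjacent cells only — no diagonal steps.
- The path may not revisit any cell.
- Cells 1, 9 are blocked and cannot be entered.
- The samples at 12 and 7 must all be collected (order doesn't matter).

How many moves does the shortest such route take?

Any route passes through 12 and 7 in some order between 8 and 2. Summing Manhattan distances along each leg and taking the cheapest ordering (8 → 12 → 7 → 2) gives a lower bound of 1 + 2 + 2 = 5 moves.
A route of 5 moves achieves this: 8 → 12 → 11 → 7 → 3 → 2.
Since 5 matches the lower bound, it is optimal.

5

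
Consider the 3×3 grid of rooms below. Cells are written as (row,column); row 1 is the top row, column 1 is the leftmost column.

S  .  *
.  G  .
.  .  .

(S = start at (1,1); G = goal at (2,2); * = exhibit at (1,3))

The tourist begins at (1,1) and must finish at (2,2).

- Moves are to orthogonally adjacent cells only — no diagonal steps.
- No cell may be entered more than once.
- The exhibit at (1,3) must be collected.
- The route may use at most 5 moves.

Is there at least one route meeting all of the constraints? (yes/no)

yes

One route that works: (1,1) → (1,2) → (1,3) → (2,3) → (2,2).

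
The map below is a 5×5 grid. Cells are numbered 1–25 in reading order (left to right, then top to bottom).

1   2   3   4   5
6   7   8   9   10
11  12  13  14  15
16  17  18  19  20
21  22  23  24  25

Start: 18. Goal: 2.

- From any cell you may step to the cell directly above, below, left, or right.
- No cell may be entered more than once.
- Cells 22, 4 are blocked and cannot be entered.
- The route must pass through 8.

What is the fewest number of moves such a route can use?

Any route passes through 8 somewhere between 18 and 2. Summing Manhattan distances along the two legs (18 → 8 → 2) gives a lower bound of 2 + 2 = 4 moves.
A route of 4 moves achieves this: 18 → 13 → 8 → 3 → 2.
Since 4 matches the lower bound, it is optimal.

4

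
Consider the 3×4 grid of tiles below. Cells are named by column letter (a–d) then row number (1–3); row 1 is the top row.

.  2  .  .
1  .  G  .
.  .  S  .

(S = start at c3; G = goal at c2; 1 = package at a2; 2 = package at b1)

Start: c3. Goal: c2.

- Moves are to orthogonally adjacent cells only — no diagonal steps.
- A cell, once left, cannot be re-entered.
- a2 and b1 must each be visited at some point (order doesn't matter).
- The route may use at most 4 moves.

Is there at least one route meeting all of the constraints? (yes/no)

Even ignoring the no-revisit rule, getting from c3 to c2, taking the cheapest ordering c3 → a2 → b1 → c2 needs at least 3 + 2 + 2 = 7 moves (Manhattan distance per leg), which exceeds the 4-move limit.

no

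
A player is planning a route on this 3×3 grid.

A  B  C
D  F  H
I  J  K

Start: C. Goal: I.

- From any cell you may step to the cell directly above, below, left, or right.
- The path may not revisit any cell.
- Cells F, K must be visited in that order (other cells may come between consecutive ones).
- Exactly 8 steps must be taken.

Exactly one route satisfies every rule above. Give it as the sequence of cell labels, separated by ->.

The waypoints must appear in the order F, K, with no cell reused.
Route from C: left 2 to A, down 1 to D, right 2 to H, down 1 to K, left 2 to I — 8 moves in all.
Check: order respected (F at step 4, K at step 6); 8 moves as required.

C -> B -> A -> D -> F -> H -> K -> J -> I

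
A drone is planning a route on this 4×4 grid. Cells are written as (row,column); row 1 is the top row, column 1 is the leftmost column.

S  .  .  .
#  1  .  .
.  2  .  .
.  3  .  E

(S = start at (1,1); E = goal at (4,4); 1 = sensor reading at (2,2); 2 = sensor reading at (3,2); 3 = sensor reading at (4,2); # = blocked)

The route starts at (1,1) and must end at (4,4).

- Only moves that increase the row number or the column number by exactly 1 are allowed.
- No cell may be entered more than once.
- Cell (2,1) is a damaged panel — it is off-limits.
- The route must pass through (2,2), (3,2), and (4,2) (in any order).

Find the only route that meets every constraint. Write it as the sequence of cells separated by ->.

Moves only go right or down, so the column and row indices never decrease.
Route from (1,1): right to (1,2), 3× down (reaching (4,2)), 2× right (reaching (4,4)) — 6 moves in all.
Check: all required cells visited.

(1,1) -> (1,2) -> (2,2) -> (3,2) -> (4,2) -> (4,3) -> (4,4)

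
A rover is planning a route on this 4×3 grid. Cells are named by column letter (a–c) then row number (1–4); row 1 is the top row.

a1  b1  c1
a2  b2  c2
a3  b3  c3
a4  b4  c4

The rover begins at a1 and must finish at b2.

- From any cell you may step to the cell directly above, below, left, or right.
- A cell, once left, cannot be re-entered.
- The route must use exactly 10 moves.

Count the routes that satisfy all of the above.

7

Need simple routes of exactly 10 moves from a1 to b2 (Manhattan distance 2, so 4 moves are spent on a detour and 4 undoing it).
Enumerating: a1 a2 a3 a4 b4 b3 c3 c2 c1 b1 b2 | a1 a2 a3 a4 b4 c4 c3 c2 c1 b1 b2 | a1 a2 a3 b3 b4 c4 c3 c2 c1 b1 b2 | a1 b1 c1 c2 c3 c4 b4 b3 a3 a2 b2 | a1 b1 c1 c2 c3 c4 b4 a4 a3 a2 b2 | a1 b1 c1 c2 c3 c4 b4 a4 a3 b3 b2 | a1 b1 c1 c2 c3 b3 b4 a4 a3 a2 b2.
That gives 7 routes.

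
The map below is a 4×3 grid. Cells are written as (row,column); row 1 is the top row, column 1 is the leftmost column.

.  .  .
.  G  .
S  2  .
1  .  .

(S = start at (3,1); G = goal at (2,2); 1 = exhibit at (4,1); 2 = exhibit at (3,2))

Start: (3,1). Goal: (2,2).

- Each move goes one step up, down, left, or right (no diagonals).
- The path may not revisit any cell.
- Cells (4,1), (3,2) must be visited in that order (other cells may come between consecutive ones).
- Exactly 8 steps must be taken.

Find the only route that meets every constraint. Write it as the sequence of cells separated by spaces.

(3,1) (4,1) (4,2) (3,2) (3,3) (2,3) (1,3) (1,2) (2,2)

The waypoints must appear in the order (4,1), (3,2), with no cell reused.
Route from (3,1): down to (4,1), right to (4,2), up to (3,2), right to (3,3), 2× up (reaching (1,3)), left to (1,2), down to (2,2) — 8 moves in all.
Check: order respected (1 at step 1, 2 at step 3); 8 moves as required.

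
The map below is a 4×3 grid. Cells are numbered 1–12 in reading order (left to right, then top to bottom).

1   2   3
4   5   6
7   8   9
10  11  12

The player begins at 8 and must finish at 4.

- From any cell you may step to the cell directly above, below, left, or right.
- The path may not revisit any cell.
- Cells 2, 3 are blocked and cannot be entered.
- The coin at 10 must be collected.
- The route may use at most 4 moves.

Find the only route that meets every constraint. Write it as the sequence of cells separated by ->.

The budget equals the shortest possible length, so every move has to be on a shortest route through the required cells.
Route from 8: down to 11, left to 10, 2× up (reaching 4) — 4 moves in all.
Check: all required cells visited; 4 ≤ 4 moves.

8 -> 11 -> 10 -> 7 -> 4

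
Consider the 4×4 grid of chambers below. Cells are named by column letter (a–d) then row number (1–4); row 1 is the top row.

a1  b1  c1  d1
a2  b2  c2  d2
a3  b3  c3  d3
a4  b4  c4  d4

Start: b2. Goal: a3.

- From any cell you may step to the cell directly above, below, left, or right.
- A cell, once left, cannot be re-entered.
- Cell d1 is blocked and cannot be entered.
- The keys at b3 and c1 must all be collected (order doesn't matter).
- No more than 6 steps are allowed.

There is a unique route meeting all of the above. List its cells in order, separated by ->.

The budget equals the shortest possible length, so every move has to be on a shortest route through the required cells.
Route from b2: up to b1, right to c1, 2× down (reaching c3), 2× left (reaching a3) — 6 moves in all.
Check: all required cells visited; 6 ≤ 6 moves.

b2 -> b1 -> c1 -> c2 -> c3 -> b3 -> a3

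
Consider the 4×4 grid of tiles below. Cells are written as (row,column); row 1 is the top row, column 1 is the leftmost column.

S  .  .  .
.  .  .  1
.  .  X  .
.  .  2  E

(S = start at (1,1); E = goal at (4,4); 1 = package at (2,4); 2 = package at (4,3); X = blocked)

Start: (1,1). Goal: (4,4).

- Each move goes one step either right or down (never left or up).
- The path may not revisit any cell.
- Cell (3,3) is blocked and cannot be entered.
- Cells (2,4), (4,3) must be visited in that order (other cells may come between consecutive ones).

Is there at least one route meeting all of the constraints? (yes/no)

no

(4,3) lies to the left of (2,4), so going from (2,4) to (4,3) would need a leftward move — but moves only go right/down, so (2,4) cannot be visited before (4,3).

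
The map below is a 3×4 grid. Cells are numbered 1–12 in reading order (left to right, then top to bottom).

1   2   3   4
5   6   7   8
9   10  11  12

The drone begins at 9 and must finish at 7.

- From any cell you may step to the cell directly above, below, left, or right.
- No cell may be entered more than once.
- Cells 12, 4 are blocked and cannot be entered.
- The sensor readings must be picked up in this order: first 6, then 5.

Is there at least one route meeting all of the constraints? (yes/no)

One route that works: 9 → 10 → 6 → 5 → 1 → 2 → 3 → 7.

yes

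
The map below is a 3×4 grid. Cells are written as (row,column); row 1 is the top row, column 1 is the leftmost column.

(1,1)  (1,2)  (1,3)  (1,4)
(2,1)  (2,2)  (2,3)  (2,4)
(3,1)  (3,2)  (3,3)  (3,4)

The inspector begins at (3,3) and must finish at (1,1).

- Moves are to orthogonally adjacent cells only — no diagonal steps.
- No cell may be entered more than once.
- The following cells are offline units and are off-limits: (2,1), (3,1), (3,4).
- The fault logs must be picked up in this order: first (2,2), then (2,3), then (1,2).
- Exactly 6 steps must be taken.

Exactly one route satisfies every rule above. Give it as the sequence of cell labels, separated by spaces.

(3,3) (3,2) (2,2) (2,3) (1,3) (1,2) (1,1)

The waypoints must appear in the order (2,2), (2,3), (1,2), with no cell reused.
Route from (3,3): left to (3,2), up to (2,2), right to (2,3), up to (1,3), 2× left (reaching (1,1)) — 6 moves in all.
Check: order respected ((2,2) at step 2, (2,3) at step 3, (1,2) at step 5); 6 moves as required.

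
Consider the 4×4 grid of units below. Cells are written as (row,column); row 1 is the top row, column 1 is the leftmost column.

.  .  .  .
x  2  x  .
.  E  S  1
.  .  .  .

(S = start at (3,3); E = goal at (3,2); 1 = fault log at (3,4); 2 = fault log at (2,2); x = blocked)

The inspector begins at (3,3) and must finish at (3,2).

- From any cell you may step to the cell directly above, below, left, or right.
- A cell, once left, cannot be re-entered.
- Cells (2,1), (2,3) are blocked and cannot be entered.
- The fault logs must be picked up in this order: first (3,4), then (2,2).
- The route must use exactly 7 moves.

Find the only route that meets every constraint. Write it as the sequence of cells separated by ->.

(3,3) -> (3,4) -> (2,4) -> (1,4) -> (1,3) -> (1,2) -> (2,2) -> (3,2)

The waypoints must appear in the order (3,4), (2,2), with no cell reused.
Route from (3,3): right to (3,4), 2× up (reaching (1,4)), 2× left (reaching (1,2)), 2× down (reaching (3,2)) — 7 moves in all.
Check: order respected (1 at step 1, 2 at step 6); 7 moves as required.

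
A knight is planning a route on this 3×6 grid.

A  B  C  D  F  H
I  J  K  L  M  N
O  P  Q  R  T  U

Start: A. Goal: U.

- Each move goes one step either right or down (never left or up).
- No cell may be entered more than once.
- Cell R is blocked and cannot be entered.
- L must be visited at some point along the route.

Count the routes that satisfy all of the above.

A right/down-only route from A to U makes exactly 2 down-moves and 5 right-moves in some order.
With no other constraints that would be C(7,2) = 21 routes.
Split at L and multiply the segment counts (each segment already excludes blocked cells): A→L: 4; L→U: 2; product = 8.
That gives 8 routes.

8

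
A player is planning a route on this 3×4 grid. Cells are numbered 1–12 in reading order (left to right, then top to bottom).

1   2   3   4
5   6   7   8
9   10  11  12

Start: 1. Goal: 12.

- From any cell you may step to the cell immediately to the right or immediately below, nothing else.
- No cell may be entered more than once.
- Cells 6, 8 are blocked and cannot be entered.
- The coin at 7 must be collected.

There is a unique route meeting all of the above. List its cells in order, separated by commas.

Moves only go right or down, so the column and row indices never decrease.
Route from 1: 2× right (reaching 3), 2× down (reaching 11), right to 12 — 5 moves in all.
Check: all required cells visited.

1, 2, 3, 7, 11, 12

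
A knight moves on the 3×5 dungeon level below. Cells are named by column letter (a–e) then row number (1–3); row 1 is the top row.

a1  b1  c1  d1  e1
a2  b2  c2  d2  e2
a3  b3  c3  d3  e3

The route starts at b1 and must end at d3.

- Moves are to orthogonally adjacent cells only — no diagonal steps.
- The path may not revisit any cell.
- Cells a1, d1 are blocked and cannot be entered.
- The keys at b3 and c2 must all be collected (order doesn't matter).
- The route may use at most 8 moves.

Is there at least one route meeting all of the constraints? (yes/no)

One route that works: b1 → b2 → b3 → c3 → c2 → d2 → d3.

yes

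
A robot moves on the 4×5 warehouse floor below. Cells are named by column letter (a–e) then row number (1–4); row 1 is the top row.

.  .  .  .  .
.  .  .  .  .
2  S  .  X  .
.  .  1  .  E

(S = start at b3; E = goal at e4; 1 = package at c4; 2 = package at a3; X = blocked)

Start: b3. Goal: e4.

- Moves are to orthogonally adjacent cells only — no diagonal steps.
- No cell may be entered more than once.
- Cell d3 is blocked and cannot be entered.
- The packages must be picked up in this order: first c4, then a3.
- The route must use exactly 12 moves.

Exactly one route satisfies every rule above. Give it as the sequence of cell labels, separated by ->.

b3 -> c3 -> c4 -> b4 -> a4 -> a3 -> a2 -> b2 -> c2 -> d2 -> e2 -> e3 -> e4

The waypoints must appear in the order c4, a3, with no cell reused.
Route from b3: right 1 to c3, down 1 to c4, left 2 to a4, up 2 to a2, right 4 to e2, down 2 to e4 — 12 moves in all.
Check: order respected (1 at step 2, 2 at step 5); 12 moves as required.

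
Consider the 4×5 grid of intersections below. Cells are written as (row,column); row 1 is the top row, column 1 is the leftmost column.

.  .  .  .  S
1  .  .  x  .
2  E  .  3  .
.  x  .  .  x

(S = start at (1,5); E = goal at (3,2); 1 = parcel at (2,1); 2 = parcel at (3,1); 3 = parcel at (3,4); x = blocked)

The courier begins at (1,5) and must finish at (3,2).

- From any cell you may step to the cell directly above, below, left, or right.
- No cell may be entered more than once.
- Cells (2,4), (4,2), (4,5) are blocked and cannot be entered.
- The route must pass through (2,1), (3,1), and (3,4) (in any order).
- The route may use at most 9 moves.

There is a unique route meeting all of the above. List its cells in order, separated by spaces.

(1,5) (2,5) (3,5) (3,4) (3,3) (2,3) (2,2) (2,1) (3,1) (3,2)

Any route must reach (2,1), (3,1), and (3,4) and still end at (3,2) within 9 moves, so the order of the required stops is forced.
Route from (1,5): 2× down (reaching (3,5)), 2× left (reaching (3,3)), up to (2,3), 2× left (reaching (2,1)), down to (3,1), right to (3,2) — 9 moves in all.
Check: all required cells visited; 9 ≤ 9 moves.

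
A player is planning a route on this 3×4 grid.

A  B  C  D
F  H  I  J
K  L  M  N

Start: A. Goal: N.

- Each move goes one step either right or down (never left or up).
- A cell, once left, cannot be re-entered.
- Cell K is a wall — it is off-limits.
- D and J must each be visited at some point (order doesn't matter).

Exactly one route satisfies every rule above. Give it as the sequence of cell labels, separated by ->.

Moves only go right or down, so the column and row indices never decrease.
Route from A: 3× right (reaching D), 2× down (reaching N) — 5 moves in all.
Check: all required cells visited.

A -> B -> C -> D -> J -> N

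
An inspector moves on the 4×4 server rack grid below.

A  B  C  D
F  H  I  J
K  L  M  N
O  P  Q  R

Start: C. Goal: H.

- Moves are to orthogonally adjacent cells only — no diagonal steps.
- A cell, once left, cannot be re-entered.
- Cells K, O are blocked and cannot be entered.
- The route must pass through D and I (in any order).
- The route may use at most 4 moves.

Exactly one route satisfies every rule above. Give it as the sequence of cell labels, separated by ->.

Any route must reach D and I and still end at H within 4 moves, so the order of the required stops is forced.
Route from C: right to D, down to J, 2× left (reaching H) — 4 moves in all.
Check: all required cells visited; 4 ≤ 4 moves.

C -> D -> J -> I -> H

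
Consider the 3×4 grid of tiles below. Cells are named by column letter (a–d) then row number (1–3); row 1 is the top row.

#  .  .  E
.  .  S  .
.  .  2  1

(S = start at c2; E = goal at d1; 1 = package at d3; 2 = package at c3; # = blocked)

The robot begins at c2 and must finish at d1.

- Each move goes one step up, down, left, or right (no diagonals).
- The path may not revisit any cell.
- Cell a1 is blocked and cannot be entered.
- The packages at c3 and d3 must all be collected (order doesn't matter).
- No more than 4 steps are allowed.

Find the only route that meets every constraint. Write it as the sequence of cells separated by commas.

The 4-move cap with required stops at c3, d3 leaves no slack for detours.
Route from c2: down 1 to c3, right 1 to d3, up 2 to d1 — 4 moves in all.
Check: all required cells visited; 4 ≤ 4 moves.

c2, c3, d3, d2, d1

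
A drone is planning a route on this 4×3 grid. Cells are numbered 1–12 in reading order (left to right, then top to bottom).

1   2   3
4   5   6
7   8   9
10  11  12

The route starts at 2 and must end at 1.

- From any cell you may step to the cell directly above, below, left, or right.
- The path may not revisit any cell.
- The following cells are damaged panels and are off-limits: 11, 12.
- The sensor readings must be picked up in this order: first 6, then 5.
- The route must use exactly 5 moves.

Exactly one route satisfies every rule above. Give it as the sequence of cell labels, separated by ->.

The waypoints must appear in the order 6, 5, with no cell reused.
Route from 2: right 1 to 3, down 1 to 6, left 2 to 4, up 1 to 1 — 5 moves in all.
Check: order respected (6 at step 2, 5 at step 3); 5 moves as required.

2 -> 3 -> 6 -> 5 -> 4 -> 1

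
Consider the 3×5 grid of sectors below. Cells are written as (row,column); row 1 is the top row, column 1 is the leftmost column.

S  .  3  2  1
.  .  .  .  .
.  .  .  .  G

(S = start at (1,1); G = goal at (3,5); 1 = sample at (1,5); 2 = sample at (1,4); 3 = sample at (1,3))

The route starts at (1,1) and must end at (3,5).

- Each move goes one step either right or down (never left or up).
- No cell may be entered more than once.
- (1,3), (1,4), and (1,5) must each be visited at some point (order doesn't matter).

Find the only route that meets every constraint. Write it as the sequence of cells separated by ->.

Moves only go right or down, so the column and row indices never decrease.
Route from (1,1): 4× right (reaching (1,5)), 2× down (reaching (3,5)) — 6 moves in all.
Check: all required cells visited.

(1,1) -> (1,2) -> (1,3) -> (1,4) -> (1,5) -> (2,5) -> (3,5)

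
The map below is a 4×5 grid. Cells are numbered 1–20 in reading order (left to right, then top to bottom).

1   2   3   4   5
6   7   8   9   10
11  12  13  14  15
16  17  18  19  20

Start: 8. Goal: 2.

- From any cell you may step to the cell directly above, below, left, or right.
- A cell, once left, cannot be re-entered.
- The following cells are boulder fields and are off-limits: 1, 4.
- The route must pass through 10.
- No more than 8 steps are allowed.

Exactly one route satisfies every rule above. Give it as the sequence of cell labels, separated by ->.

8 -> 9 -> 10 -> 15 -> 14 -> 13 -> 12 -> 7 -> 2

The 8-move cap with required stops at 10 leaves no slack for detours.
Route from 8: right 2 to 10, down 1 to 15, left 3 to 12, up 2 to 2 — 8 moves in all.
Check: all required cells visited; 8 ≤ 8 moves.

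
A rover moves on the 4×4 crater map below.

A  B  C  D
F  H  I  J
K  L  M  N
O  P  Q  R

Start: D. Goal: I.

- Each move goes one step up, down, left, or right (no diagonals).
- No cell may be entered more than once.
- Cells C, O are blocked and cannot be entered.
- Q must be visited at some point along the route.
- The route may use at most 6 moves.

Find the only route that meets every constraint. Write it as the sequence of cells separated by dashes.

D - J - N - R - Q - M - I

The 6-move cap with required stops at Q leaves no slack for detours.
Route from D: 3× down (reaching R), left to Q, 2× up (reaching I) — 6 moves in all.
Check: all required cells visited; 6 ≤ 6 moves.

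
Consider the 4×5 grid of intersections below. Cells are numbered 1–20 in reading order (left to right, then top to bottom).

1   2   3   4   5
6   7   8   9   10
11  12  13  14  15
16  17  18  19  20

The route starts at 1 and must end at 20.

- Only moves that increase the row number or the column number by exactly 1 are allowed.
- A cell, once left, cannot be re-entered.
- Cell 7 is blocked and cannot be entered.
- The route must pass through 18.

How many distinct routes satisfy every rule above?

4

A right/down-only route from 1 to 20 makes exactly 3 down-moves and 4 right-moves in some order.
With no other constraints that would be C(7,3) = 35 routes.
Split at 18 and multiply the segment counts (each segment already excludes blocked cells): 1→18: 4; 18→20: 1; product = 4.
That gives 4 routes.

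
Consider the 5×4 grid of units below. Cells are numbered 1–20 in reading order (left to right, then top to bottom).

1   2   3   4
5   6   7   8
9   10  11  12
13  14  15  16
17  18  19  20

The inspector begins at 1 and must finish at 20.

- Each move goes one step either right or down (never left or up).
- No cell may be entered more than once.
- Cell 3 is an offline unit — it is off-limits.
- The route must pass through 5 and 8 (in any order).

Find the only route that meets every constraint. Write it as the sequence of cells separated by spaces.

1 5 6 7 8 12 16 20

Moves only go right or down, so the column and row indices never decrease.
Route from 1: down 1 to 5, right 3 to 8, down 3 to 20 — 7 moves in all.
Check: all required cells visited.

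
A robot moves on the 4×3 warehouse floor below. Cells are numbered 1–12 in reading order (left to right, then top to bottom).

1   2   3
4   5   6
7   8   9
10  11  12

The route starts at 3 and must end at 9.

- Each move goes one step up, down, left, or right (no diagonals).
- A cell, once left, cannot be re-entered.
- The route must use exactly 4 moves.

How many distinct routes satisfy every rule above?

3

Need simple routes of exactly 4 moves from 3 to 9 (Manhattan distance 2, so 1 moves are spent on a detour and 1 undoing it).
Enumerating: 3 6 5 8 9 | 3 2 5 8 9 | 3 2 5 6 9.
That gives 3 routes.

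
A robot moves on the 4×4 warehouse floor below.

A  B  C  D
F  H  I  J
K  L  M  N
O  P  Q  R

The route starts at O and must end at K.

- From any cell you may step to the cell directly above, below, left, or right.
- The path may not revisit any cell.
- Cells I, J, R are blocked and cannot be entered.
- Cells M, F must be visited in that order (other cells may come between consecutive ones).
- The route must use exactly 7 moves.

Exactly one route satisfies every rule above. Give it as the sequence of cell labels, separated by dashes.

O - P - Q - M - L - H - F - K

The waypoints must appear in the order M, F, with no cell reused.
Route from O: 2× right (reaching Q), up to M, left to L, up to H, left to F, down to K — 7 moves in all.
Check: order respected (M at step 3, F at step 6); 7 moves as required.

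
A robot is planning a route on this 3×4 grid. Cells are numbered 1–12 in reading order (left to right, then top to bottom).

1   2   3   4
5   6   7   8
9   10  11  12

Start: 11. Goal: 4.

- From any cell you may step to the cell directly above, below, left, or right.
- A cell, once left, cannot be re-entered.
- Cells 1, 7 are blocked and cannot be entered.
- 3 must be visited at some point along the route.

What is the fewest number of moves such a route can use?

Any route passes through 3 somewhere between 11 and 4. Summing Manhattan distances along the two legs (11 → 3 → 4) gives a lower bound of 2 + 1 = 3 moves.
That bound ignores the blocked cells. Measuring each leg by the fewest moves that actually steer around them (11→3: 4; 3→4: 1) raises the lower bound to 5.
A route of 5 moves exists: 11 → 10 → 6 → 2 → 3 → 4.
Since 5 matches that lower bound, it is optimal.

5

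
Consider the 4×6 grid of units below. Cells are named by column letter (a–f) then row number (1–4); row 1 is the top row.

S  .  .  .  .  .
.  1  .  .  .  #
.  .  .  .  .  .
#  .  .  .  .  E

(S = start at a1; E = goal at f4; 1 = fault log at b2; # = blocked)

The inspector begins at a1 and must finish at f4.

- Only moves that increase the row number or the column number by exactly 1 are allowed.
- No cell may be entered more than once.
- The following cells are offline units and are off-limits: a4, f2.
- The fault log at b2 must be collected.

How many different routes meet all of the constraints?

28

A right/down-only route from a1 to f4 makes exactly 3 down-moves and 5 right-moves in some order.
With no other constraints that would be C(8,3) = 56 routes.
Split at b2 and multiply the segment counts (each segment already excludes blocked cells): a1→b2: 2; b2→f4: 14; product = 28.
That gives 28 routes.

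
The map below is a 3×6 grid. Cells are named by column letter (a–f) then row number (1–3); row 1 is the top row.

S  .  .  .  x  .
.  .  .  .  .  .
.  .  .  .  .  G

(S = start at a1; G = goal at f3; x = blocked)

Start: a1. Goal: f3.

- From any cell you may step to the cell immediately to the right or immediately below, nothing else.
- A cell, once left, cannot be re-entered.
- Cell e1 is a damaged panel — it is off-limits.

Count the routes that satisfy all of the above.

18

A right/down-only route from a1 to f3 makes exactly 2 down-moves and 5 right-moves in some order.
With no other constraints that would be C(7,2) = 21 routes.
Subtract routes through each blocked cell (inclusion–exclusion for overlaps): − through e1: 3 → 18.
That gives 18 routes.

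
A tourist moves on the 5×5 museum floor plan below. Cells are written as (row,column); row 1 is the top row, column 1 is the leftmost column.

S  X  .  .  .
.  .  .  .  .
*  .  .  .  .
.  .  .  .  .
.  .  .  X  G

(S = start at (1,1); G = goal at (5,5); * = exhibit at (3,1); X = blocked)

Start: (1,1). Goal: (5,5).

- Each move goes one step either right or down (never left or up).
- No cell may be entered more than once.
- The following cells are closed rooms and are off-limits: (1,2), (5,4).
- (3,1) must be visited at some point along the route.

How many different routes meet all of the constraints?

5

A right/down-only route from (1,1) to (5,5) makes exactly 4 down-moves and 4 right-moves in some order.
With no other constraints that would be C(8,4) = 70 routes.
Split at (3,1) and multiply the segment counts (each segment already excludes blocked cells): (1,1)→(3,1): 1; (3,1)→(5,5): 5; product = 5.
That gives 5 routes.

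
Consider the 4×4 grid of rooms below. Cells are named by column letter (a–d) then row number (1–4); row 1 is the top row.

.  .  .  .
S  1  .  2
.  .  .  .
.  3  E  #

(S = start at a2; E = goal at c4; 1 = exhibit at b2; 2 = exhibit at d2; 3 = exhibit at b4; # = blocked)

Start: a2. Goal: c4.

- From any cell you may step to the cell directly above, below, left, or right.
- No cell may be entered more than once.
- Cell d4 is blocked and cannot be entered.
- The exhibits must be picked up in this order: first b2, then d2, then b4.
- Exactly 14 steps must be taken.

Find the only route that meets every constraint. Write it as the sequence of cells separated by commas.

a2, a1, b1, b2, c2, c1, d1, d2, d3, c3, b3, a3, a4, b4, c4

The waypoints must appear in the order b2, d2, b4, with no cell reused.
Route from a2: up 1 to a1, right 1 to b1, down 1 to b2, right 1 to c2, up 1 to c1, right 1 to d1, down 2 to d3, left 3 to a3, down 1 to a4, right 2 to c4 — 14 moves in all.
Check: order respected (1 at step 3, 2 at step 7, 3 at step 13); 14 moves as required.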